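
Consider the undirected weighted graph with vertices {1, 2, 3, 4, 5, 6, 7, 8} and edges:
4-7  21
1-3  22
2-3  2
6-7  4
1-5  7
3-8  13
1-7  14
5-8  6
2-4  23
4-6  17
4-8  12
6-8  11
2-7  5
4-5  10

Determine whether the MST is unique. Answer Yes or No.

Kruskal's algorithm — process edges by increasing weight (ties by edge label):
2-3 (2): add — endpoints in different components.
6-7 (4): add — endpoints in different components.
2-7 (5): add — endpoints in different components.
5-8 (6): add — endpoints in different components.
1-5 (7): add — endpoints in different components.
4-5 (10): add — endpoints in different components.
6-8 (11): add — endpoints in different components.
Every non-tree edge has weight strictly greater than the heaviest edge on the tree path between its endpoints, so the MST is unique.

Yes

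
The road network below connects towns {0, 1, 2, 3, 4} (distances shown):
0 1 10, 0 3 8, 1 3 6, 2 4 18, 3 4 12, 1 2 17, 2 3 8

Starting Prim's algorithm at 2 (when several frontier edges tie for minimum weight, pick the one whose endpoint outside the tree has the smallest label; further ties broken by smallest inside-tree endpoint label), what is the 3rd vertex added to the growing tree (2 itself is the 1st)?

Prim's algorithm from 2:
Step 1: frontier [2 3 8, 1 2 17, 2 4 18] → take 2 3 (8); add 3.
Step 2: frontier [1 2 17, 2 4 18, 1 3 6, 0 3 8, 3 4 12] → take 1 3 (6); add 1.
Step 3: frontier [0 1 10, 2 4 18, 0 3 8, 3 4 12] → take 0 3 (8); add 0.
Step 4: frontier [2 4 18, 3 4 12] → take 3 4 (12); add 4.
Vertex order: 2, 3, 1, 0, 4. The 3rd vertex is 1.

1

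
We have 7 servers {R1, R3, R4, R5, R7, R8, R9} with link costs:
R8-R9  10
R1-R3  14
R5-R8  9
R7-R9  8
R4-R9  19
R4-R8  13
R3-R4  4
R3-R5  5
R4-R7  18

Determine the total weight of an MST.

Prim's algorithm from R4:
Step 1: cheapest edge leaving the tree is R3-R4 (4); add R3.
Step 2: cheapest edge leaving the tree is R3-R5 (5); add R5.
Step 3: cheapest edge leaving the tree is R5-R8 (9); add R8.
Step 4: cheapest edge leaving the tree is R8-R9 (10); add R9.
Step 5: cheapest edge leaving the tree is R7-R9 (8); add R7.
Step 6: cheapest edge leaving the tree is R1-R3 (14); add R1.
MST edges: R3-R4, R3-R5, R5-R8, R8-R9, R7-R9, R1-R3; total weight 4+5+9+10+8+14 = 50.

50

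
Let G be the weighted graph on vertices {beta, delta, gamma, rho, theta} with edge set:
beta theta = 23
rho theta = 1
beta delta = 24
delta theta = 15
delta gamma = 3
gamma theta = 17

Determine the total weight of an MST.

Grow the tree from theta using Prim:
Step 1: frontier [rho theta 1, delta theta 15, gamma theta 17, beta theta 23] → take rho theta (1); add rho.
Step 2: frontier [delta theta 15, gamma theta 17, beta theta 23] → take delta theta (15); add delta.
Step 3: frontier [delta gamma 3, beta delta 24, gamma theta 17, beta theta 23] → take delta gamma (3); add gamma.
Step 4: frontier [beta delta 24, beta theta 23] → take beta theta (23); add beta.
MST edges: rho theta, delta theta, delta gamma, beta theta; total weight 1+15+3+23 = 42.

42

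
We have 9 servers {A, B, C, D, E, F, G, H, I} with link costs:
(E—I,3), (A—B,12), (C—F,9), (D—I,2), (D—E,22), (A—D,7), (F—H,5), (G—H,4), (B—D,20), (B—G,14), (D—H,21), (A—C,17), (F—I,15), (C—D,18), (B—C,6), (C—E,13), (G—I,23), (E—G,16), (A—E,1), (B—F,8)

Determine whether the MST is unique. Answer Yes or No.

Sort edges by weight, then run Kruskal:
A—E (1): add — endpoints in different components.
D—I (2): add — endpoints in different components.
E—I (3): add — endpoints in different components.
G—H (4): add — endpoints in different components.
F—H (5): add — endpoints in different components.
B—C (6): add — endpoints in different components.
A—D (7): skip — A and D already connected.
B—F (8): add — endpoints in different components.
C—F (9): skip — C and F already connected.
A—B (12): add — endpoints in different components.
Every non-tree edge has weight strictly greater than the heaviest edge on the tree path between its endpoints, so the MST is unique.

Yes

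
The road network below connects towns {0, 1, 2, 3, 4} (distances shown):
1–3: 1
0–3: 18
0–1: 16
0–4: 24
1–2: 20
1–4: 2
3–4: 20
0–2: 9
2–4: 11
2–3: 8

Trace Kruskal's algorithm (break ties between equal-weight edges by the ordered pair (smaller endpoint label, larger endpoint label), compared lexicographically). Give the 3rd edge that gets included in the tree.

2-3

Sort edges by weight, then run Kruskal:
1–3 (1): add — endpoints in different components.
1–4 (2): add — endpoints in different components.
2–3 (8): add — endpoints in different components.
0–2 (9): add — endpoints in different components.
The 3rd edge added is 2–3.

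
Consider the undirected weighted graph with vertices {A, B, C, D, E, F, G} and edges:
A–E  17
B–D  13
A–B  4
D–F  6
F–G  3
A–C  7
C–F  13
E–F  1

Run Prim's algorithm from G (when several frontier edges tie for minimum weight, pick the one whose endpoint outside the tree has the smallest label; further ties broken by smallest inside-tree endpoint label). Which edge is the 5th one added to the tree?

Prim's algorithm from G:
Step 1: cheapest edge leaving the tree is F–G (3); add F.
Step 2: cheapest edge leaving the tree is E–F (1); add E.
Step 3: cheapest edge leaving the tree is D–F (6); add D.
Step 4: cheapest edge leaving the tree is B–D (13); add B.
Step 5: cheapest edge leaving the tree is A–B (4); add A.
Step 6: cheapest edge leaving the tree is A–C (7); add C.
The 5th edge added is A–B.

A-B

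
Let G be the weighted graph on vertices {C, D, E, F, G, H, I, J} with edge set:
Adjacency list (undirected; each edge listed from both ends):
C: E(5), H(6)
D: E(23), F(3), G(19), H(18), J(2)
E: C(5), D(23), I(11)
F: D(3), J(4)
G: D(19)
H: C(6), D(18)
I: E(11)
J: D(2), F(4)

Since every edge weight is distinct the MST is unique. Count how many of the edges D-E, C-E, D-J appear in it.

2

Sort edges by weight, then run Kruskal:
D-J (2): add — endpoints in different components.
D-F (3): add — endpoints in different components.
F-J (4): skip — F and J already connected.
C-E (5): add — endpoints in different components.
C-H (6): add — endpoints in different components.
E-I (11): add — endpoints in different components.
D-H (18): add — endpoints in different components.
D-G (19): add — endpoints in different components.
MST edge set: {D-J, D-F, C-E, C-H, E-I, D-H, D-G}.
Of the listed edges, {C-E, D-J} are in the MST → 2.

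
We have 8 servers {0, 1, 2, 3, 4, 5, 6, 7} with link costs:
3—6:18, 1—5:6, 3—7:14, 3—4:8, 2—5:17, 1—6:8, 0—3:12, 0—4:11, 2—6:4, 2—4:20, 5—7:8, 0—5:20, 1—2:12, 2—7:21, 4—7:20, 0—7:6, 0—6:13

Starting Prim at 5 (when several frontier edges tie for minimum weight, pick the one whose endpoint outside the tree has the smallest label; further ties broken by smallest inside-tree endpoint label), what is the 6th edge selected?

0-4

Prim's algorithm from 5:
Step 1: cheapest edge leaving the tree is 1—5 (6); add 1.
Step 2: cheapest edge leaving the tree is 1—6 (8); add 6.
Step 3: cheapest edge leaving the tree is 2—6 (4); add 2.
Step 4: cheapest edge leaving the tree is 5—7 (8); add 7.
Step 5: cheapest edge leaving the tree is 0—7 (6); add 0.
Step 6: cheapest edge leaving the tree is 0—4 (11); add 4.
Step 7: cheapest edge leaving the tree is 3—4 (8); add 3.
The 6th edge added is 0—4.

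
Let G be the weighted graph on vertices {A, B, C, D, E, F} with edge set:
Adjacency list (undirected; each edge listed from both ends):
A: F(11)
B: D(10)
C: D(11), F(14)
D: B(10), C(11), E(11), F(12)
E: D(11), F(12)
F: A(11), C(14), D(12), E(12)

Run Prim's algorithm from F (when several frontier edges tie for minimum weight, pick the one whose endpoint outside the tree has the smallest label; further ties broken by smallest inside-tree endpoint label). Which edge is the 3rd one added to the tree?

B-D

Prim's algorithm from F:
Step 1: cheapest edge leaving the tree is A—F (11); add A.
Step 2: cheapest edge leaving the tree is D—F (12); add D.
Step 3: cheapest edge leaving the tree is B—D (10); add B.
Step 4: cheapest edge leaving the tree is C—D (11); add C.
Step 5: cheapest edge leaving the tree is D—E (11); add E.
The 3rd edge added is B—D.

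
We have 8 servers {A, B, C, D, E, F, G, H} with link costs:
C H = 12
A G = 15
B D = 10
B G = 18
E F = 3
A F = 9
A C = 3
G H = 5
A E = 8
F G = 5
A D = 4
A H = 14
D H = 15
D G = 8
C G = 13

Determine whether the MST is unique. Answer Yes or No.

Kruskal: consider edges lightest-first.
A C (3): add — endpoints in different components.
E F (3): add — endpoints in different components.
A D (4): add — endpoints in different components.
F G (5): add — endpoints in different components.
G H (5): add — endpoints in different components.
A E (8): add — endpoints in different components.
D G (8): skip — D and G already connected.
A F (9): skip — A and F already connected.
B D (10): add — endpoints in different components.
Non-tree edge D G has weight 8, equal to the heaviest edge on its tree cycle — swapping gives another MST of the same weight. Not unique.

No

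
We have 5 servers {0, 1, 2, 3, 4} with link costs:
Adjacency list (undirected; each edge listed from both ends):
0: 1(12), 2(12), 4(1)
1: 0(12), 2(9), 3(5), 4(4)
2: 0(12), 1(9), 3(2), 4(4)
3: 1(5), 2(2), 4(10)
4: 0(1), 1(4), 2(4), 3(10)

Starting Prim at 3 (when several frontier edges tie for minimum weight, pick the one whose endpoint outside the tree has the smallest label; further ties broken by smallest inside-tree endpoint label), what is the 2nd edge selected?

2-4

Prim, starting at 3.
Step 1: cheapest edge leaving the tree is 2 3 (2); add 2.
Step 2: cheapest edge leaving the tree is 2 4 (4); add 4.
Step 3: cheapest edge leaving the tree is 0 4 (1); add 0.
Step 4: cheapest edge leaving the tree is 1 4 (4); add 1.
The 2nd edge added is 2 4.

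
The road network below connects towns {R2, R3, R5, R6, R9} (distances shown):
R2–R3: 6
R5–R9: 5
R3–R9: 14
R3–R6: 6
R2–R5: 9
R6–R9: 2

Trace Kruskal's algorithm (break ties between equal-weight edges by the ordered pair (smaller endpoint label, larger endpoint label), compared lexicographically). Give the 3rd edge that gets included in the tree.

R2-R3

Sort edges by weight, then run Kruskal:
R6–R9 (2): add — endpoints in different components.
R5–R9 (5): add — endpoints in different components.
R2–R3 (6): add — endpoints in different components.
R3–R6 (6): add — endpoints in different components.
The 3rd edge added is R2–R3.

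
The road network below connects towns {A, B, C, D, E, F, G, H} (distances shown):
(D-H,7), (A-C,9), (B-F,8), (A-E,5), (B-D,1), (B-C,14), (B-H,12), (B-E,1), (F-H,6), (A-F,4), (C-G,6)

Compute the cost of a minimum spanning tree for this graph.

Grow the tree from H using Prim:
Step 1: cheapest edge leaving the tree is F-H (6); add F.
Step 2: cheapest edge leaving the tree is A-F (4); add A.
Step 3: cheapest edge leaving the tree is A-E (5); add E.
Step 4: cheapest edge leaving the tree is B-E (1); add B.
Step 5: cheapest edge leaving the tree is B-D (1); add D.
Step 6: cheapest edge leaving the tree is A-C (9); add C.
Step 7: cheapest edge leaving the tree is C-G (6); add G.
MST edges: F-H, A-F, A-E, B-E, B-D, A-C, C-G; total weight 6+4+5+1+1+9+6 = 32.

32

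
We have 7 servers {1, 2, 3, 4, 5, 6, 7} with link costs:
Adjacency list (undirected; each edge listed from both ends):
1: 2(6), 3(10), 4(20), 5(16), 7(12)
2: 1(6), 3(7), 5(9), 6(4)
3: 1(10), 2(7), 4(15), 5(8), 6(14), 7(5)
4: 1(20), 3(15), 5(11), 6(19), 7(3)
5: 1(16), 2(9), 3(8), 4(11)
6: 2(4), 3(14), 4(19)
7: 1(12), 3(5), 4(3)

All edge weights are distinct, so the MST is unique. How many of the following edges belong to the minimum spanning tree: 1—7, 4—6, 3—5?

Kruskal: consider edges lightest-first.
4—7 (3): add — endpoints in different components.
2—6 (4): add — endpoints in different components.
3—7 (5): add — endpoints in different components.
1—2 (6): add — endpoints in different components.
2—3 (7): add — endpoints in different components.
3—5 (8): add — endpoints in different components.
MST edge set: {4—7, 2—6, 3—7, 1—2, 2—3, 3—5}.
Of the listed edges, {3—5} are in the MST → 1.

1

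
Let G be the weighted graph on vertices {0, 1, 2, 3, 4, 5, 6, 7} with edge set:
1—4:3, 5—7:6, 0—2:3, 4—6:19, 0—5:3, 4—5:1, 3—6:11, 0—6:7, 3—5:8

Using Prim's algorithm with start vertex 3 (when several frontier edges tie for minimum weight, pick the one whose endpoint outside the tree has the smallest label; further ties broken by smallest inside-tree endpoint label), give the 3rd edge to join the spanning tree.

0-5

Prim, starting at 3.
Step 1: frontier [3—5 8, 3—6 11] → take 3—5 (8); add 5.
Step 2: frontier [3—6 11, 4—5 1, 0—5 3, 5—7 6] → take 4—5 (1); add 4.
Step 3: frontier [3—6 11, 1—4 3, 4—6 19, 0—5 3, 5—7 6] → take 0—5 (3); add 0.
Step 4: frontier [0—2 3, 0—6 7, 3—6 11, 1—4 3, 4—6 19, 5—7 6] → take 1—4 (3); add 1.
Step 5: frontier [0—2 3, 0—6 7, 3—6 11, 4—6 19, 5—7 6] → take 0—2 (3); add 2.
Step 6: frontier [0—6 7, 3—6 11, 4—6 19, 5—7 6] → take 5—7 (6); add 7.
Step 7: frontier [0—6 7, 3—6 11, 4—6 19] → take 0—6 (7); add 6.
The 3rd edge added is 0—5.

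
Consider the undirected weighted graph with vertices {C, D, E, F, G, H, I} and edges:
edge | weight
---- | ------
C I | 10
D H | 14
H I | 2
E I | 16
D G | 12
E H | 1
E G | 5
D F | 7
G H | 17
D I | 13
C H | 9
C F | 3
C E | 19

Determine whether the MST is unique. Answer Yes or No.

Yes

Kruskal's algorithm — process edges by increasing weight (ties by edge label):
E H (1): add — endpoints in different components.
H I (2): add — endpoints in different components.
C F (3): add — endpoints in different components.
E G (5): add — endpoints in different components.
D F (7): add — endpoints in different components.
C H (9): add — endpoints in different components.
Every non-tree edge has weight strictly greater than the heaviest edge on the tree path between its endpoints, so the MST is unique.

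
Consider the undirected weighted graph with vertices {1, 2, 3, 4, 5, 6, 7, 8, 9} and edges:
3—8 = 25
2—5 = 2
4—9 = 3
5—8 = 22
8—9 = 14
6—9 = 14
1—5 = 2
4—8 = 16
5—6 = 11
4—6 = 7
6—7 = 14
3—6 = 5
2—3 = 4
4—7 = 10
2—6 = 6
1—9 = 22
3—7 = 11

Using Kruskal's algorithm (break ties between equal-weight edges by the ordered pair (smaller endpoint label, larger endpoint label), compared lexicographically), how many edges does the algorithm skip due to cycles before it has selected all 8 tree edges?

5

Kruskal: consider edges lightest-first.
1—5 (2): add — endpoints in different components.
2—5 (2): add — endpoints in different components.
4—9 (3): add — endpoints in different components.
2—3 (4): add — endpoints in different components.
3—6 (5): add — endpoints in different components.
2—6 (6): skip — 2 and 6 already connected.
4—6 (7): add — endpoints in different components.
4—7 (10): add — endpoints in different components.
3—7 (11): skip — 3 and 7 already connected.
5—6 (11): skip — 5 and 6 already connected.
6—7 (14): skip — 6 and 7 already connected.
6—9 (14): skip — 6 and 9 already connected.
8—9 (14): add — endpoints in different components.
Edges rejected before the tree was complete: 5.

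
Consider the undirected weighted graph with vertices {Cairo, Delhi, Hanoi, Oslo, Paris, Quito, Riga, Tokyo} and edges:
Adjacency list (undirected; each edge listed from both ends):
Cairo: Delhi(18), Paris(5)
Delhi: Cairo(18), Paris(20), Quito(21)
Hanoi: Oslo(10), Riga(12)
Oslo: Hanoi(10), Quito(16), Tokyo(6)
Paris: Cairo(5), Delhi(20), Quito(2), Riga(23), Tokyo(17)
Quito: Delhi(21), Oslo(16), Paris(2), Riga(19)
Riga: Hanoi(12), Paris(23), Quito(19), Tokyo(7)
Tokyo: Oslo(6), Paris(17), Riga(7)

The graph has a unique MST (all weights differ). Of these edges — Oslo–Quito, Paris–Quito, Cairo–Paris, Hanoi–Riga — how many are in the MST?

Kruskal: consider edges lightest-first.
Paris–Quito (2): add — endpoints in different components.
Cairo–Paris (5): add — endpoints in different components.
Oslo–Tokyo (6): add — endpoints in different components.
Riga–Tokyo (7): add — endpoints in different components.
Hanoi–Oslo (10): add — endpoints in different components.
Hanoi–Riga (12): skip — Hanoi and Riga already connected.
Oslo–Quito (16): add — endpoints in different components.
Paris–Tokyo (17): skip — Paris and Tokyo already connected.
Cairo–Delhi (18): add — endpoints in different components.
MST edge set: {Paris–Quito, Cairo–Paris, Oslo–Tokyo, Riga–Tokyo, Hanoi–Oslo, Oslo–Quito, Cairo–Delhi}.
Of the listed edges, {Oslo–Quito, Paris–Quito, Cairo–Paris} are in the MST → 3.

3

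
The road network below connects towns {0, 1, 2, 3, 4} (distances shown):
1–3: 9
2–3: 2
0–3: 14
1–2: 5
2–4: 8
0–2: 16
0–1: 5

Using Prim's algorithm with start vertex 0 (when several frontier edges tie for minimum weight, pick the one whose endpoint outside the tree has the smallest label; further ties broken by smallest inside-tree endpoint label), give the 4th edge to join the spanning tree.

Prim's algorithm from 0:
Step 1: cheapest edge leaving the tree is 0–1 (5); add 1.
Step 2: cheapest edge leaving the tree is 1–2 (5); add 2.
Step 3: cheapest edge leaving the tree is 2–3 (2); add 3.
Step 4: cheapest edge leaving the tree is 2–4 (8); add 4.
The 4th edge added is 2–4.

2-4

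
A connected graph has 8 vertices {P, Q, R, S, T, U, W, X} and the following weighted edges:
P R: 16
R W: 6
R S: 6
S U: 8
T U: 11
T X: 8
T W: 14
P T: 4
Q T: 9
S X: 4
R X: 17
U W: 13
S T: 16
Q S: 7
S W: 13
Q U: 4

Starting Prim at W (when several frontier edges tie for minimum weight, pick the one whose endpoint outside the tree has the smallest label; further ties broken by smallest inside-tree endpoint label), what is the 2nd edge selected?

R-S

Prim's algorithm from W:
Step 1: cheapest edge leaving the tree is R W (6); add R.
Step 2: cheapest edge leaving the tree is R S (6); add S.
Step 3: cheapest edge leaving the tree is S X (4); add X.
Step 4: cheapest edge leaving the tree is Q S (7); add Q.
Step 5: cheapest edge leaving the tree is Q U (4); add U.
Step 6: cheapest edge leaving the tree is T X (8); add T.
Step 7: cheapest edge leaving the tree is P T (4); add P.
The 2nd edge added is R S.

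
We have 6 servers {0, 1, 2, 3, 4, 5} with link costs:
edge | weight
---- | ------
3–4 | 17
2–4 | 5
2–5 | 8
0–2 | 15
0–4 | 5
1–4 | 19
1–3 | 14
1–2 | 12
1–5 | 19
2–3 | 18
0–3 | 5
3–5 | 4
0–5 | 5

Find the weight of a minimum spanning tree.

31

Kruskal's algorithm — process edges by increasing weight (ties by edge label):
3–5 (4): add — endpoints in different components.
0–3 (5): add — endpoints in different components.
0–4 (5): add — endpoints in different components.
0–5 (5): skip — 0 and 5 already connected.
2–4 (5): add — endpoints in different components.
2–5 (8): skip — 2 and 5 already connected.
1–2 (12): add — endpoints in different components.
MST edges: 3–5, 0–3, 0–4, 2–4, 1–2; total weight 4+5+5+5+12 = 31.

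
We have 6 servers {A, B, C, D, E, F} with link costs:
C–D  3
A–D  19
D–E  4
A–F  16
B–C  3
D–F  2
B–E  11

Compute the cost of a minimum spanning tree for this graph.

Prim's algorithm from E:
Step 1: cheapest edge leaving the tree is D–E (4); add D.
Step 2: cheapest edge leaving the tree is D–F (2); add F.
Step 3: cheapest edge leaving the tree is C–D (3); add C.
Step 4: cheapest edge leaving the tree is B–C (3); add B.
Step 5: cheapest edge leaving the tree is A–F (16); add A.
MST edges: D–E, D–F, C–D, B–C, A–F; total weight 4+2+3+3+16 = 28.

28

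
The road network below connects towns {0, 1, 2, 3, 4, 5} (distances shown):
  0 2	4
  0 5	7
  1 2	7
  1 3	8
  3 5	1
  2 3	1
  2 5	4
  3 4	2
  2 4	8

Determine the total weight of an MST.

15

Kruskal's algorithm — process edges by increasing weight (ties by edge label):
2 3 (1): add. Components now {0} {1} {2,3} {4} {5}
3 5 (1): add. Components now {0} {1} {2,3,5} {4}
3 4 (2): add. Components now {0} {1} {2,3,4,5}
0 2 (4): add. Components now {0,2,3,4,5} {1}
2 5 (4): skip — 2 and 5 already connected.
0 5 (7): skip — 0 and 5 already connected.
1 2 (7): add. Components now {0,1,2,3,4,5}
MST edges: 2 3, 3 5, 3 4, 0 2, 1 2; total weight 1+1+2+4+7 = 15.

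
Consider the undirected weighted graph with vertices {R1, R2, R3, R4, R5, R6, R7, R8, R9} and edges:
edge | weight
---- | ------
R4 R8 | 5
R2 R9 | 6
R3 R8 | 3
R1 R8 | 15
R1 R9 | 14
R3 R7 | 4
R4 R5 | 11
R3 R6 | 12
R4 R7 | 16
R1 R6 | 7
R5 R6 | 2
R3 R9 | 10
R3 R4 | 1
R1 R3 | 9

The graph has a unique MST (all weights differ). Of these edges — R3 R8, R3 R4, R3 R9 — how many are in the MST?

3

Sort edges by weight, then run Kruskal:
R3 R4 (1): add — endpoints in different components.
R5 R6 (2): add — endpoints in different components.
R3 R8 (3): add — endpoints in different components.
R3 R7 (4): add — endpoints in different components.
R4 R8 (5): skip — R4 and R8 already connected.
R2 R9 (6): add — endpoints in different components.
R1 R6 (7): add — endpoints in different components.
R1 R3 (9): add — endpoints in different components.
R3 R9 (10): add — endpoints in different components.
MST edge set: {R3 R4, R5 R6, R3 R8, R3 R7, R2 R9, R1 R6, R1 R3, R3 R9}.
Of the listed edges, {R3 R8, R3 R4, R3 R9} are in the MST → 3.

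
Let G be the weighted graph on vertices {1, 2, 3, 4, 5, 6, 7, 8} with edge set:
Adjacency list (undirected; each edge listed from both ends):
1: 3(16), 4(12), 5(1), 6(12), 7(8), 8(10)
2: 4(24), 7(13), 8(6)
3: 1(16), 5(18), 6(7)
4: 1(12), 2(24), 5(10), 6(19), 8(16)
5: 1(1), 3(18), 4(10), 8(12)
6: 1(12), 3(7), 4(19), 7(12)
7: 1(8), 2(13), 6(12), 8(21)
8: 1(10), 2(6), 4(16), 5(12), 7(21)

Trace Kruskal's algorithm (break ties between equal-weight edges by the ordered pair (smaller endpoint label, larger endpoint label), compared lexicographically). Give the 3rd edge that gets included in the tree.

Kruskal: consider edges lightest-first.
1 5 (1): add — endpoints in different components.
2 8 (6): add — endpoints in different components.
3 6 (7): add — endpoints in different components.
1 7 (8): add — endpoints in different components.
1 8 (10): add — endpoints in different components.
4 5 (10): add — endpoints in different components.
1 4 (12): skip — 1 and 4 already connected.
1 6 (12): add — endpoints in different components.
The 3rd edge added is 3 6.

3-6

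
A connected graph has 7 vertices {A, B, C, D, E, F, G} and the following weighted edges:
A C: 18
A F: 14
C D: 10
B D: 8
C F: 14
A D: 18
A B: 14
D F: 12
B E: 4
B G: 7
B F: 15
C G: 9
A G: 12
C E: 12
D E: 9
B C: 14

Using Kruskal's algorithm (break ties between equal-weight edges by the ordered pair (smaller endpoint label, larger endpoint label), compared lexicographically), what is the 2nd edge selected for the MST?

Kruskal: consider edges lightest-first.
B E (4): add. Components now {A} {B,E} {C} {D} {F} {G}
B G (7): add. Components now {A} {B,E,G} {C} {D} {F}
B D (8): add. Components now {A} {B,D,E,G} {C} {F}
C G (9): add. Components now {A} {B,C,D,E,G} {F}
D E (9): skip — D and E already connected.
C D (10): skip — C and D already connected.
A G (12): add. Components now {A,B,C,D,E,G} {F}
C E (12): skip — C and E already connected.
D F (12): add. Components now {A,B,C,D,E,F,G}
The 2nd edge added is B G.

B-G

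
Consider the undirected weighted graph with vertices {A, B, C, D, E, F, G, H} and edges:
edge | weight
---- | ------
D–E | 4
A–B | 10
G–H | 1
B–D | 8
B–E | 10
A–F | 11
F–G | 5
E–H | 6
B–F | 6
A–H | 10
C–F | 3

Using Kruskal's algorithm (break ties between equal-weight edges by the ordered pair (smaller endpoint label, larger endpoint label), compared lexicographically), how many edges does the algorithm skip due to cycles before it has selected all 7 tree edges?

1

Sort edges by weight, then run Kruskal:
G–H (1): add — endpoints in different components.
C–F (3): add — endpoints in different components.
D–E (4): add — endpoints in different components.
F–G (5): add — endpoints in different components.
B–F (6): add — endpoints in different components.
E–H (6): add — endpoints in different components.
B–D (8): skip — B and D already connected.
A–B (10): add — endpoints in different components.
Edges rejected before the tree was complete: 1.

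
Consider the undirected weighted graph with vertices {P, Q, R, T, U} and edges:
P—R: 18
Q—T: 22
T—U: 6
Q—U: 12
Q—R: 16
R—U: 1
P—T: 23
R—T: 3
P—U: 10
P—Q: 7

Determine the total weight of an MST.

21

Kruskal's algorithm — process edges by increasing weight (ties by edge label):
R—U (1): add. Components now {Q} {R,U} {P} {T}
R—T (3): add. Components now {Q} {R,T,U} {P}
T—U (6): skip — T and U already connected.
P—Q (7): add. Components now {P,Q} {R,T,U}
P—U (10): add. Components now {P,Q,R,T,U}
MST edges: R—U, R—T, P—Q, P—U; total weight 1+3+7+10 = 21.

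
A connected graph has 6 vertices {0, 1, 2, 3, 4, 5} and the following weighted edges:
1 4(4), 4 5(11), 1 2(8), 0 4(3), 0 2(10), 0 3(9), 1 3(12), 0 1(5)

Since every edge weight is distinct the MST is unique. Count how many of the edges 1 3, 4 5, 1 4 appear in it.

Sort edges by weight, then run Kruskal:
0 4 (3): add. Components now {0,4} {1} {2} {3} {5}
1 4 (4): add. Components now {0,1,4} {2} {3} {5}
0 1 (5): skip — 0 and 1 already connected.
1 2 (8): add. Components now {0,1,2,4} {3} {5}
0 3 (9): add. Components now {0,1,2,3,4} {5}
0 2 (10): skip — 0 and 2 already connected.
4 5 (11): add. Components now {0,1,2,3,4,5}
MST edge set: {0 4, 1 4, 1 2, 0 3, 4 5}.
Of the listed edges, {4 5, 1 4} are in the MST → 2.

2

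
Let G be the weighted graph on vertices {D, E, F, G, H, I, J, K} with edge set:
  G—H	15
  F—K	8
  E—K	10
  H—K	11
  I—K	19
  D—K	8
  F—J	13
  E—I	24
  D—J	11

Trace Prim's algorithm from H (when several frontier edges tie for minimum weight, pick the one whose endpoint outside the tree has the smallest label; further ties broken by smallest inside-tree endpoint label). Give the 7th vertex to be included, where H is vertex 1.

G

Grow the tree from H using Prim:
Step 1: frontier [H—K 11, G—H 15] → take H—K (11); add K.
Step 2: frontier [G—H 15, D—K 8, F—K 8, E—K 10, I—K 19] → take D—K (8); add D.
Step 3: frontier [D—J 11, G—H 15, F—K 8, E—K 10, I—K 19] → take F—K (8); add F.
Step 4: frontier [D—J 11, F—J 13, G—H 15, E—K 10, I—K 19] → take E—K (10); add E.
Step 5: frontier [D—J 11, E—I 24, F—J 13, G—H 15, I—K 19] → take D—J (11); add J.
Step 6: frontier [E—I 24, G—H 15, I—K 19] → take G—H (15); add G.
Step 7: frontier [E—I 24, I—K 19] → take I—K (19); add I.
Vertex order: H, K, D, F, E, J, G, I. The 7th vertex is G.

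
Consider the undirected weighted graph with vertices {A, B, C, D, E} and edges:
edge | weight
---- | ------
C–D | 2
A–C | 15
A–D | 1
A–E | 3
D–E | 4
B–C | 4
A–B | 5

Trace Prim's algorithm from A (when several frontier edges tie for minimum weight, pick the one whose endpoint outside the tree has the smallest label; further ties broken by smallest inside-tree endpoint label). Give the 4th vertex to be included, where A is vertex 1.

E

Grow the tree from A using Prim:
Step 1: frontier [A–D 1, A–E 3, A–B 5, A–C 15] → take A–D (1); add D.
Step 2: frontier [A–E 3, A–B 5, A–C 15, C–D 2, D–E 4] → take C–D (2); add C.
Step 3: frontier [A–E 3, A–B 5, B–C 4, D–E 4] → take A–E (3); add E.
Step 4: frontier [A–B 5, B–C 4] → take B–C (4); add B.
Vertex order: A, D, C, E, B. The 4th vertex is E.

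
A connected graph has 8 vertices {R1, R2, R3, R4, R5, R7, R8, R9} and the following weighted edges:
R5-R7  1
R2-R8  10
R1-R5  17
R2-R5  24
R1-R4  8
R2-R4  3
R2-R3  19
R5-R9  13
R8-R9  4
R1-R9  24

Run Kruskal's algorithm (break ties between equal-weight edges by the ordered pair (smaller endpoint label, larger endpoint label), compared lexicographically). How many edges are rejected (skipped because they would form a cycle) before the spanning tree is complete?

1

Sort edges by weight, then run Kruskal:
R5-R7 (1): add — endpoints in different components.
R2-R4 (3): add — endpoints in different components.
R8-R9 (4): add — endpoints in different components.
R1-R4 (8): add — endpoints in different components.
R2-R8 (10): add — endpoints in different components.
R5-R9 (13): add — endpoints in different components.
R1-R5 (17): skip — R5 and R1 already connected.
R2-R3 (19): add — endpoints in different components.
Edges rejected before the tree was complete: 1.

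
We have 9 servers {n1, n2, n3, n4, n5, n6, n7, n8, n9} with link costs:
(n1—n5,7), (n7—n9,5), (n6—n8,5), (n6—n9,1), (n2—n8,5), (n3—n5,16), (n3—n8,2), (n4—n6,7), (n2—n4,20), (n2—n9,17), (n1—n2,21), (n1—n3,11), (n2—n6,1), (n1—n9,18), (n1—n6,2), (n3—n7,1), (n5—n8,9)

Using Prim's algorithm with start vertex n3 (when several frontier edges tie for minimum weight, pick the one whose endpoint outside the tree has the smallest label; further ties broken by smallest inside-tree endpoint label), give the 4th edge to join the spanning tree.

Prim's algorithm from n3:
Step 1: cheapest edge leaving the tree is n3—n7 (1); add n7.
Step 2: cheapest edge leaving the tree is n3—n8 (2); add n8.
Step 3: cheapest edge leaving the tree is n2—n8 (5); add n2.
Step 4: cheapest edge leaving the tree is n2—n6 (1); add n6.
Step 5: cheapest edge leaving the tree is n6—n9 (1); add n9.
Step 6: cheapest edge leaving the tree is n1—n6 (2); add n1.
Step 7: cheapest edge leaving the tree is n4—n6 (7); add n4.
Step 8: cheapest edge leaving the tree is n1—n5 (7); add n5.
The 4th edge added is n2—n6.

n2-n6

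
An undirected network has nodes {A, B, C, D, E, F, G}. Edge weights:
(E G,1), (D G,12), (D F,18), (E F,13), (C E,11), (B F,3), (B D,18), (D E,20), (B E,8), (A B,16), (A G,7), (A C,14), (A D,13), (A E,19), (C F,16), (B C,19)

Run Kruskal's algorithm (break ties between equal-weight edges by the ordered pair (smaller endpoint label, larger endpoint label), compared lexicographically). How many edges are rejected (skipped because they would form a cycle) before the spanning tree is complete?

Kruskal: consider edges lightest-first.
E G (1): add. Components now {A} {B} {C} {D} {E,G} {F}
B F (3): add. Components now {A} {B,F} {C} {D} {E,G}
A G (7): add. Components now {A,E,G} {B,F} {C} {D}
B E (8): add. Components now {A,B,E,F,G} {C} {D}
C E (11): add. Components now {A,B,C,E,F,G} {D}
D G (12): add. Components now {A,B,C,D,E,F,G}
Edges rejected before the tree was complete: 0.

0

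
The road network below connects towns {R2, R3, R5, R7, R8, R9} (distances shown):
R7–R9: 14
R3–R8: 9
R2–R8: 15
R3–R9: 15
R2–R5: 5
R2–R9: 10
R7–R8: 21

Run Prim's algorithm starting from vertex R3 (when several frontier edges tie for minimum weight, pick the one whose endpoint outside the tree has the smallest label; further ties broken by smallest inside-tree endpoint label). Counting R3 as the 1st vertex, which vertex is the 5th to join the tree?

R9

Grow the tree from R3 using Prim:
Step 1: cheapest edge leaving the tree is R3–R8 (9); add R8.
Step 2: cheapest edge leaving the tree is R2–R8 (15); add R2.
Step 3: cheapest edge leaving the tree is R2–R5 (5); add R5.
Step 4: cheapest edge leaving the tree is R2–R9 (10); add R9.
Step 5: cheapest edge leaving the tree is R7–R9 (14); add R7.
Vertex order: R3, R8, R2, R5, R9, R7. The 5th vertex is R9.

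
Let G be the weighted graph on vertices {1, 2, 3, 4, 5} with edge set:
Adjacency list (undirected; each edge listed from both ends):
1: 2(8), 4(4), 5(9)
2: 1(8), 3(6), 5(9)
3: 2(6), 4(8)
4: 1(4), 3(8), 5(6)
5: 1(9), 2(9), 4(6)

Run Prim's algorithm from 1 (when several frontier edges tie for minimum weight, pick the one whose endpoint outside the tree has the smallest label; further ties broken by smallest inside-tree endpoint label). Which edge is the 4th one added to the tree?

2-3

Prim's algorithm from 1:
Step 1: frontier [1-4 4, 1-2 8, 1-5 9] → take 1-4 (4); add 4.
Step 2: frontier [1-2 8, 1-5 9, 4-5 6, 3-4 8] → take 4-5 (6); add 5.
Step 3: frontier [1-2 8, 3-4 8, 2-5 9] → take 1-2 (8); add 2.
Step 4: frontier [2-3 6, 3-4 8] → take 2-3 (6); add 3.
The 4th edge added is 2-3.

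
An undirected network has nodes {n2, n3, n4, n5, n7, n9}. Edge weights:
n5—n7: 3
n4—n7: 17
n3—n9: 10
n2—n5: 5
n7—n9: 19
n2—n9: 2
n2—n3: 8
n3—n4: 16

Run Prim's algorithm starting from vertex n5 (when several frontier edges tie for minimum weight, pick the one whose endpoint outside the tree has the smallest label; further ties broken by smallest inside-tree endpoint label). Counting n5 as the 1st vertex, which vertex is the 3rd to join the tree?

n2

Grow the tree from n5 using Prim:
Step 1: frontier [n5—n7 3, n2—n5 5] → take n5—n7 (3); add n7.
Step 2: frontier [n2—n5 5, n4—n7 17, n7—n9 19] → take n2—n5 (5); add n2.
Step 3: frontier [n2—n9 2, n2—n3 8, n4—n7 17, n7—n9 19] → take n2—n9 (2); add n9.
Step 4: frontier [n2—n3 8, n4—n7 17, n3—n9 10] → take n2—n3 (8); add n3.
Step 5: frontier [n3—n4 16, n4—n7 17] → take n3—n4 (16); add n4.
Vertex order: n5, n7, n2, n9, n3, n4. The 3rd vertex is n2.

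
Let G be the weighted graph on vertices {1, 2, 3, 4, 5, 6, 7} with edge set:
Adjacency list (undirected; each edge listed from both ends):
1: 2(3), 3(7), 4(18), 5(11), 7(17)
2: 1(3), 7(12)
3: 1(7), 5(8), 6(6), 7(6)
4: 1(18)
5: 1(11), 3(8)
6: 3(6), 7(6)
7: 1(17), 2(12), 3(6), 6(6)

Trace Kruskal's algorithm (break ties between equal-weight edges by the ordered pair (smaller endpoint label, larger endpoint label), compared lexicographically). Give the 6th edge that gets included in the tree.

Kruskal's algorithm — process edges by increasing weight (ties by edge label):
1 2 (3): add — endpoints in different components.
3 6 (6): add — endpoints in different components.
3 7 (6): add — endpoints in different components.
6 7 (6): skip — 6 and 7 already connected.
1 3 (7): add — endpoints in different components.
3 5 (8): add — endpoints in different components.
1 5 (11): skip — 1 and 5 already connected.
2 7 (12): skip — 2 and 7 already connected.
1 7 (17): skip — 1 and 7 already connected.
1 4 (18): add — endpoints in different components.
The 6th edge added is 1 4.

1-4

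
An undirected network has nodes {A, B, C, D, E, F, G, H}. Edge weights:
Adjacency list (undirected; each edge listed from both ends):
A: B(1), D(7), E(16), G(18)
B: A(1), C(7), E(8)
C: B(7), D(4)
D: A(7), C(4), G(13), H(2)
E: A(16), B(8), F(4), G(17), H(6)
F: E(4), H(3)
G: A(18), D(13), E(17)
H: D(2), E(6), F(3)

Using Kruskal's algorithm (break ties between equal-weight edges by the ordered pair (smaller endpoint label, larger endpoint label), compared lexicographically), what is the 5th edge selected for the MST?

E-F

Sort edges by weight, then run Kruskal:
A-B (1): add — endpoints in different components.
D-H (2): add — endpoints in different components.
F-H (3): add — endpoints in different components.
C-D (4): add — endpoints in different components.
E-F (4): add — endpoints in different components.
E-H (6): skip — E and H already connected.
A-D (7): add — endpoints in different components.
B-C (7): skip — B and C already connected.
B-E (8): skip — B and E already connected.
D-G (13): add — endpoints in different components.
The 5th edge added is E-F.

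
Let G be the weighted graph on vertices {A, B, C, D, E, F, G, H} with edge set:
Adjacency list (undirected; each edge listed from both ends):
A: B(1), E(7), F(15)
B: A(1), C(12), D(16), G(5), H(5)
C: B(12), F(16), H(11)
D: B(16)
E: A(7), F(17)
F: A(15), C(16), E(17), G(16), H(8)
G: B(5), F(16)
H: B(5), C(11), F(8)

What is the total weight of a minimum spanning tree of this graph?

53

Kruskal's algorithm — process edges by increasing weight (ties by edge label):
A–B (1): add — endpoints in different components.
B–G (5): add — endpoints in different components.
B–H (5): add — endpoints in different components.
A–E (7): add — endpoints in different components.
F–H (8): add — endpoints in different components.
C–H (11): add — endpoints in different components.
B–C (12): skip — B and C already connected.
A–F (15): skip — A and F already connected.
B–D (16): add — endpoints in different components.
MST edges: A–B, B–G, B–H, A–E, F–H, C–H, B–D; total weight 1+5+5+7+8+11+16 = 53.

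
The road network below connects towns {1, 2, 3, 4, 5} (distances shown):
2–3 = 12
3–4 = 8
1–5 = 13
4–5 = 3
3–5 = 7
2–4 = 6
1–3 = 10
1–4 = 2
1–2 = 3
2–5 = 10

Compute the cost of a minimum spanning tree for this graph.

Kruskal's algorithm — process edges by increasing weight (ties by edge label):
1–4 (2): add — endpoints in different components.
1–2 (3): add — endpoints in different components.
4–5 (3): add — endpoints in different components.
2–4 (6): skip — 2 and 4 already connected.
3–5 (7): add — endpoints in different components.
MST edges: 1–4, 1–2, 4–5, 3–5; total weight 2+3+3+7 = 15.

15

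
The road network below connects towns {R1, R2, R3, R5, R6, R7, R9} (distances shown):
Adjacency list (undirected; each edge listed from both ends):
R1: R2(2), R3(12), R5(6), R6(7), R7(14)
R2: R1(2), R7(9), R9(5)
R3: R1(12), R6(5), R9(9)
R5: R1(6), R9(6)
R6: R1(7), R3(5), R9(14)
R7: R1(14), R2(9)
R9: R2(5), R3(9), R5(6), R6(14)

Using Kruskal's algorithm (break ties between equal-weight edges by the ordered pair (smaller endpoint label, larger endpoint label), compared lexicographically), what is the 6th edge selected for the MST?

R2-R7

Sort edges by weight, then run Kruskal:
R1-R2 (2): add. Components now {R1,R2} {R6} {R3} {R9} {R7} {R5}
R2-R9 (5): add. Components now {R1,R2,R9} {R6} {R3} {R7} {R5}
R3-R6 (5): add. Components now {R1,R2,R9} {R3,R6} {R7} {R5}
R1-R5 (6): add. Components now {R1,R2,R5,R9} {R3,R6} {R7}
R5-R9 (6): skip — R9 and R5 already connected.
R1-R6 (7): add. Components now {R1,R2,R3,R5,R6,R9} {R7}
R2-R7 (9): add. Components now {R1,R2,R3,R5,R6,R7,R9}
The 6th edge added is R2-R7.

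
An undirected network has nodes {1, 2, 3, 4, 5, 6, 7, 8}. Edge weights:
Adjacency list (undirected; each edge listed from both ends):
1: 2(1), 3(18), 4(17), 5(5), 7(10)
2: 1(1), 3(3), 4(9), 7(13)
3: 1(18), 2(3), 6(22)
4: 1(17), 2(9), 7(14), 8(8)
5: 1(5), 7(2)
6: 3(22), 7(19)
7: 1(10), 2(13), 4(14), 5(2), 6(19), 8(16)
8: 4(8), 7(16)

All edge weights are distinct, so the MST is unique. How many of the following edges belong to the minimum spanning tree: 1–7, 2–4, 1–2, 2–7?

2

Sort edges by weight, then run Kruskal:
1–2 (1): add — endpoints in different components.
5–7 (2): add — endpoints in different components.
2–3 (3): add — endpoints in different components.
1–5 (5): add — endpoints in different components.
4–8 (8): add — endpoints in different components.
2–4 (9): add — endpoints in different components.
1–7 (10): skip — 1 and 7 already connected.
2–7 (13): skip — 2 and 7 already connected.
4–7 (14): skip — 4 and 7 already connected.
7–8 (16): skip — 7 and 8 already connected.
1–4 (17): skip — 1 and 4 already connected.
1–3 (18): skip — 1 and 3 already connected.
6–7 (19): add — endpoints in different components.
MST edge set: {1–2, 5–7, 2–3, 1–5, 4–8, 2–4, 6–7}.
Of the listed edges, {2–4, 1–2} are in the MST → 2.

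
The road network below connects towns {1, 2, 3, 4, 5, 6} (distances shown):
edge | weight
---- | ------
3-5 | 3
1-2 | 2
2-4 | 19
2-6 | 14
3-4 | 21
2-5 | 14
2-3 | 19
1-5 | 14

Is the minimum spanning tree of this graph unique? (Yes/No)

No

Kruskal's algorithm — process edges by increasing weight (ties by edge label):
1-2 (2): add — endpoints in different components.
3-5 (3): add — endpoints in different components.
1-5 (14): add — endpoints in different components.
2-5 (14): skip — 2 and 5 already connected.
2-6 (14): add — endpoints in different components.
2-3 (19): skip — 2 and 3 already connected.
2-4 (19): add — endpoints in different components.
Non-tree edge 2-5 has weight 14, equal to the heaviest edge on its tree cycle — swapping gives another MST of the same weight. Not unique.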